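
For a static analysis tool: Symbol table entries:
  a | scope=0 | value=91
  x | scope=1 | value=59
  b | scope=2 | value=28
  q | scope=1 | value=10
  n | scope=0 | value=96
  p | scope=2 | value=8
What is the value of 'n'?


Searching symbol table for 'n':
  a | scope=0 | value=91
  x | scope=1 | value=59
  b | scope=2 | value=28
  q | scope=1 | value=10
  n | scope=0 | value=96 <- MATCH
  p | scope=2 | value=8
Found 'n' at scope 0 with value 96

96


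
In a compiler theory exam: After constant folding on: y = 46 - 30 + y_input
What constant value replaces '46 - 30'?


Identifying constant sub-expression:
  Original: y = 46 - 30 + y_input
  46 and 30 are both compile-time constants
  Evaluating: 46 - 30 = 16
  After folding: y = 16 + y_input

16


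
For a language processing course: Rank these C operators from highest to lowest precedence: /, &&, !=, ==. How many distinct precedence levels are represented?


Looking up precedence for each operator:
  / -> precedence 6
  && -> precedence 2
  != -> precedence 3
  == -> precedence 3
Sorted highest to lowest: /, !=, ==, &&
Distinct precedence values: [6, 3, 2]
Number of distinct levels: 3

3


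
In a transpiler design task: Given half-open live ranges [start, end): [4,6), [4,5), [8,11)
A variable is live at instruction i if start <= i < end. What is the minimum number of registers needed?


Live ranges:
  Var0: [4, 6)
  Var1: [4, 5)
  Var2: [8, 11)
Sweep-line events (position, delta, active):
  pos=4 start -> active=1
  pos=4 start -> active=2
  pos=5 end -> active=1
  pos=6 end -> active=0
  pos=8 start -> active=1
  pos=11 end -> active=0
Maximum simultaneous active: 2
Minimum registers needed: 2

2


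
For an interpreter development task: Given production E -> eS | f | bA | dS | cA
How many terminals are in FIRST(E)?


Production: E -> eS | f | bA | dS | cA
Examining each alternative for leading terminals:
  E -> eS : first terminal = 'e'
  E -> f : first terminal = 'f'
  E -> bA : first terminal = 'b'
  E -> dS : first terminal = 'd'
  E -> cA : first terminal = 'c'
FIRST(E) = {b, c, d, e, f}
Count: 5

5


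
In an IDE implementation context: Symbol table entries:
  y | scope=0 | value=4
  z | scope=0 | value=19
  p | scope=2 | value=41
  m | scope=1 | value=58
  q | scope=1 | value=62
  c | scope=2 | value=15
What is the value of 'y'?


Searching symbol table for 'y':
  y | scope=0 | value=4 <- MATCH
  z | scope=0 | value=19
  p | scope=2 | value=41
  m | scope=1 | value=58
  q | scope=1 | value=62
  c | scope=2 | value=15
Found 'y' at scope 0 with value 4

4


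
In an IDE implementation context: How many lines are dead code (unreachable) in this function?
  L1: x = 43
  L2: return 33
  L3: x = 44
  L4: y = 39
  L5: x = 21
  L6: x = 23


Analyzing control flow:
  L1: reachable (before return)
  L2: reachable (return statement)
  L3: DEAD (after return at L2)
  L4: DEAD (after return at L2)
  L5: DEAD (after return at L2)
  L6: DEAD (after return at L2)
Return at L2, total lines = 6
Dead lines: L3 through L6
Count: 4

4


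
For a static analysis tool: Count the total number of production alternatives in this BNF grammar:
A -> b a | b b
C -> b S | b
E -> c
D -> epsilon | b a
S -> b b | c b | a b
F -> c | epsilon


Counting alternatives per rule:
  A: 2 alternative(s)
  C: 2 alternative(s)
  E: 1 alternative(s)
  D: 2 alternative(s)
  S: 3 alternative(s)
  F: 2 alternative(s)
Sum: 2 + 2 + 1 + 2 + 3 + 2 = 12

12


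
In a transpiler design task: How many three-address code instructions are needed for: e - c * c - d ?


Expression: e - c * c - d
Generating three-address code (respecting * over +/- precedence):
  Instruction 1: t1 = c * c
  Instruction 2: t2 = e - t1
  Instruction 3: t3 = t2 - d
Total instructions: 3

3


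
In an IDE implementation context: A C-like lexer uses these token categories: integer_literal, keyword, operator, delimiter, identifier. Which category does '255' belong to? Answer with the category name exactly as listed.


Token: '255'
Checking categories:
  identifier: no
  integer_literal: YES
  operator: no
  keyword: no
  delimiter: no
Category: integer_literal

integer_literal


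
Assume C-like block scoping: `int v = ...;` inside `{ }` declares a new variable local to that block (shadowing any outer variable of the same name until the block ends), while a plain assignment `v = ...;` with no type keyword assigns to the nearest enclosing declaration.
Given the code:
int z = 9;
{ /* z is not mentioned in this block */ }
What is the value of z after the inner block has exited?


Analyzing scoping rules:
Outer scope: declares z = 9
Inner block: z is neither redeclared nor assigned -> unchanged
After the block -> 9
Result: 9

9


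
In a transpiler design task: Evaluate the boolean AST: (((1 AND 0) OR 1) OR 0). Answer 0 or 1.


Step 1: Evaluate inner node
  1 AND 0 = 0
Step 2: Evaluate next node
  0 OR 1 = 1
Step 3: Evaluate root node
  1 OR 0 = 1

1


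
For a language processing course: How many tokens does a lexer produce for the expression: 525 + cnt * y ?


Scanning '525 + cnt * y'
Token 1: '525' -> integer_literal
Token 2: '+' -> operator
Token 3: 'cnt' -> identifier
Token 4: '*' -> operator
Token 5: 'y' -> identifier
Total tokens: 5

5


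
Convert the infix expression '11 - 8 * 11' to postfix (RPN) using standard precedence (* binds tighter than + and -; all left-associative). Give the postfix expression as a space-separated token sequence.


Applying the shunting-yard algorithm:
  Operand 11 -> output
  Push '-' onto operator stack -> op-stack: [-]
  Operand 8 -> output
  Push '*' onto operator stack -> op-stack: [-, *]
  Operand 11 -> output
  End of input: pop '*' to output
  End of input: pop '-' to output
Postfix result: 11 8 11 * -

11 8 11 * -


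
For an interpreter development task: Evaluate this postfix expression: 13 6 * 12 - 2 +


Processing tokens left to right:
Push 13, Push 6
Pop 13 and 6, compute 13 * 6 = 78, push 78
Push 12
Pop 78 and 12, compute 78 - 12 = 66, push 66
Push 2
Pop 66 and 2, compute 66 + 2 = 68, push 68
Stack result: 68

68


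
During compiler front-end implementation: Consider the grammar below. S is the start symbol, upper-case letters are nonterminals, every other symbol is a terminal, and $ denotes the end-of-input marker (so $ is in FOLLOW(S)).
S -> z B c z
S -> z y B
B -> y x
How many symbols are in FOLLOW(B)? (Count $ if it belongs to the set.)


S is the start symbol and does not occur in any rule body, so FOLLOW(S) = {$}.
Examining every occurrence of B in a rule body:
  S -> z B c z : B is followed by terminal 'c' -> add 'c'
  S -> z y B : B is at the right end -> add FOLLOW(S) = {$}
  B -> y x : B does not occur in the body -> contributes nothing
FOLLOW(B) = {c, $}
Count: 2

2


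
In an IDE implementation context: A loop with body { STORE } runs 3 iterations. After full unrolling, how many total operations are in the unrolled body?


Loop body operations: STORE (1 op per iteration)
Unrolling 3 iterations:
  Iteration 1: STORE (1 ops)
  Iteration 2: STORE (1 ops)
  Iteration 3: STORE (1 ops)
Total: 3 iterations * 1 ops/iter = 3 operations

3


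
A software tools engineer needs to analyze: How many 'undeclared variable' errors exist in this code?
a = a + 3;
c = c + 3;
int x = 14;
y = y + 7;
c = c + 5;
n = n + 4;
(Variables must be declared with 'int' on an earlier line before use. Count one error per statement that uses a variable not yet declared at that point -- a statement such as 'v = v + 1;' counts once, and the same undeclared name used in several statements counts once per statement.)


Scanning code line by line:
  Line 1: use 'a' -> ERROR (undeclared)
  Line 2: use 'c' -> ERROR (undeclared)
  Line 3: declare 'x' -> declared = ['x']
  Line 4: use 'y' -> ERROR (undeclared)
  Line 5: use 'c' -> ERROR (undeclared)
  Line 6: use 'n' -> ERROR (undeclared)
Total undeclared variable errors: 5

5


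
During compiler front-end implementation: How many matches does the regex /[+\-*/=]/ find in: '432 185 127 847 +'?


Pattern: /[+\-*/=]/ (operators)
Input: '432 185 127 847 +'
Scanning for matches:
  Match 1: '+'
Total matches: 1

1


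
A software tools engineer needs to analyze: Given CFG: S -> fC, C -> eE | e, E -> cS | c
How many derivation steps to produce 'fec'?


Grammar: S -> fC, C -> eE | e, E -> cS | c
Deriving 'fec':
Step 1: S -> fC => fC
Step 2: C -> eE => feE
Step 3: E -> c => fec
Total derivation steps: 3

3


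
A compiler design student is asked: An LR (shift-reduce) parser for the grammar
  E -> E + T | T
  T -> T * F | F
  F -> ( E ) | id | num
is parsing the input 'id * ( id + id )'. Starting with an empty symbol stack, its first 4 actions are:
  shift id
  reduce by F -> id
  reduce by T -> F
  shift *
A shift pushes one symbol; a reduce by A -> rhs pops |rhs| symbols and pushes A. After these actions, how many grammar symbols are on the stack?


Tracking the symbol stack through each action:
  Action 1: shift 'id' : push -> stack = [id] (size 1)
  Action 2: reduce by F -> id : pop 1, push F -> stack = [F] (size 1)
  Action 3: reduce by T -> F : pop 1, push T -> stack = [T] (size 1)
  Action 4: shift '*' : push -> stack = [T, *] (size 2)
Final stack size: 2

2


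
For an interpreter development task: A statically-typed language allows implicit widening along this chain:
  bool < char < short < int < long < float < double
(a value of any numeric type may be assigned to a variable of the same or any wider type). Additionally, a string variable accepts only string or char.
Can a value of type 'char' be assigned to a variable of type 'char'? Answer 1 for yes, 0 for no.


Target variable type: char
Source value type: char
Numeric ranks: char=1, char=1
Widening allowed iff rank(source) <= rank(target): 1 <= 1? Yes
Result: 1

1


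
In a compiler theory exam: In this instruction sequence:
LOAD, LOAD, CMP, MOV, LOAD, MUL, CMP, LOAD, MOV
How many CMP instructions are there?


Scanning instruction sequence for CMP:
  Position 1: LOAD
  Position 2: LOAD
  Position 3: CMP <- MATCH
  Position 4: MOV
  Position 5: LOAD
  Position 6: MUL
  Position 7: CMP <- MATCH
  Position 8: LOAD
  Position 9: MOV
Matches at positions: [3, 7]
Total CMP count: 2

2


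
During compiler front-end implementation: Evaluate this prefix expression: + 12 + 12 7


Parsing prefix expression: + 12 + 12 7
Step 1: Innermost operation '+ 12 7'
  12 + 7 = 19
Step 2: Outer operation '+ 12 [19]'
  12 + 19 = 31

31


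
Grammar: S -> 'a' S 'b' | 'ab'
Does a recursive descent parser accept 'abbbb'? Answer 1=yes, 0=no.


Grammar accepts strings of the form a^n b^n (n >= 1)
Word: 'abbbb'
Counting: 1 a's and 4 b's
Check: 1 == 4? No
Mismatch: a-count != b-count
Rejected

0


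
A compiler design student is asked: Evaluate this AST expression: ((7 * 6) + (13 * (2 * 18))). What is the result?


Expression: ((7 * 6) + (13 * (2 * 18)))
Evaluating step by step:
  7 * 6 = 42
  2 * 18 = 36
  13 * 36 = 468
  42 + 468 = 510
Result: 510

510


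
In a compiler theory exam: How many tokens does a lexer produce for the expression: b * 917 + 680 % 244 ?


Scanning 'b * 917 + 680 % 244'
Token 1: 'b' -> identifier
Token 2: '*' -> operator
Token 3: '917' -> integer_literal
Token 4: '+' -> operator
Token 5: '680' -> integer_literal
Token 6: '%' -> operator
Token 7: '244' -> integer_literal
Total tokens: 7

7


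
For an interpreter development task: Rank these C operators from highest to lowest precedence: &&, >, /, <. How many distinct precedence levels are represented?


Looking up precedence for each operator:
  && -> precedence 2
  > -> precedence 4
  / -> precedence 6
  < -> precedence 4
Sorted highest to lowest: /, >, <, &&
Distinct precedence values: [6, 4, 2]
Number of distinct levels: 3

3


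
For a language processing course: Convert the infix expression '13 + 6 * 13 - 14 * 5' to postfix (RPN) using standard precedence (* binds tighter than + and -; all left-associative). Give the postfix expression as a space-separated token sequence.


Applying the shunting-yard algorithm:
  Operand 13 -> output
  Push '+' onto operator stack -> op-stack: [+]
  Operand 6 -> output
  Push '*' onto operator stack -> op-stack: [+, *]
  Operand 13 -> output
  See '-' (prec 1); top '*' (prec 2) >= it -> pop '*' to output
  See '-' (prec 1); top '+' (prec 1) >= it -> pop '+' to output
  Push '-' onto operator stack -> op-stack: [-]
  Operand 14 -> output
  Push '*' onto operator stack -> op-stack: [-, *]
  Operand 5 -> output
  End of input: pop '*' to output
  End of input: pop '-' to output
Postfix result: 13 6 13 * + 14 5 * -

13 6 13 * + 14 5 * -


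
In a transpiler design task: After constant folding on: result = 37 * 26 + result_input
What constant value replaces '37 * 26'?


Identifying constant sub-expression:
  Original: result = 37 * 26 + result_input
  37 and 26 are both compile-time constants
  Evaluating: 37 * 26 = 962
  After folding: result = 962 + result_input

962


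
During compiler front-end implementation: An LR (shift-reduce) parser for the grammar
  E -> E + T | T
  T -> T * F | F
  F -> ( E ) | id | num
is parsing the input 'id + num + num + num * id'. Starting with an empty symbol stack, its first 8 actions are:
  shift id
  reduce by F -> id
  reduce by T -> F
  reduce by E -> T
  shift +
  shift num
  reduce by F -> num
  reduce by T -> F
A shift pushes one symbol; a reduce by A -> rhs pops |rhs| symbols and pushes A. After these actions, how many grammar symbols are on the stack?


Tracking the symbol stack through each action:
  Action 1: shift 'id' : push -> stack = [id] (size 1)
  Action 2: reduce by F -> id : pop 1, push F -> stack = [F] (size 1)
  Action 3: reduce by T -> F : pop 1, push T -> stack = [T] (size 1)
  Action 4: reduce by E -> T : pop 1, push E -> stack = [E] (size 1)
  Action 5: shift '+' : push -> stack = [E, +] (size 2)
  Action 6: shift 'num' : push -> stack = [E, +, num] (size 3)
  Action 7: reduce by F -> num : pop 1, push F -> stack = [E, +, F] (size 3)
  Action 8: reduce by T -> F : pop 1, push T -> stack = [E, +, T] (size 3)
Final stack size: 3

3


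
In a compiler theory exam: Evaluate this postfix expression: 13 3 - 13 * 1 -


Processing tokens left to right:
Push 13, Push 3
Pop 13 and 3, compute 13 - 3 = 10, push 10
Push 13
Pop 10 and 13, compute 10 * 13 = 130, push 130
Push 1
Pop 130 and 1, compute 130 - 1 = 129, push 129
Stack result: 129

129


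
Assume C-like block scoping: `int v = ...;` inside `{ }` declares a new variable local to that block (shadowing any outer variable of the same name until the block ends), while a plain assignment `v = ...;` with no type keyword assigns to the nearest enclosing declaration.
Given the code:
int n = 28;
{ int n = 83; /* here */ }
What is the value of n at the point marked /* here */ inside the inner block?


Analyzing scoping rules:
Outer scope: declares n = 28
Inner block: 'int n = 83;' declares a NEW n that shadows the outer one
Inside the block the inner declaration is in scope -> 83
Result: 83

83


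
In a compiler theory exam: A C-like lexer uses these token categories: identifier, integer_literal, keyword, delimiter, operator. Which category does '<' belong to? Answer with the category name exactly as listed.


Token: '<'
Checking categories:
  identifier: no
  integer_literal: no
  operator: YES
  keyword: no
  delimiter: no
Category: operator

operator


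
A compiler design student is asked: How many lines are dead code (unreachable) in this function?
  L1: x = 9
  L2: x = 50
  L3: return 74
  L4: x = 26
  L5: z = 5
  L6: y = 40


Analyzing control flow:
  L1: reachable (before return)
  L2: reachable (before return)
  L3: reachable (return statement)
  L4: DEAD (after return at L3)
  L5: DEAD (after return at L3)
  L6: DEAD (after return at L3)
Return at L3, total lines = 6
Dead lines: L4 through L6
Count: 3

3


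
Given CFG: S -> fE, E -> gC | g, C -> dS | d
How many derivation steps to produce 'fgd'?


Grammar: S -> fE, E -> gC | g, C -> dS | d
Deriving 'fgd':
Step 1: S -> fE => fE
Step 2: E -> gC => fgC
Step 3: C -> d => fgd
Total derivation steps: 3

3


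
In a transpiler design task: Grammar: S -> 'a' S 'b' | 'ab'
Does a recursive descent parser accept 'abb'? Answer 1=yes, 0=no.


Grammar accepts strings of the form a^n b^n (n >= 1)
Word: 'abb'
Counting: 1 a's and 2 b's
Check: 1 == 2? No
Mismatch: a-count != b-count
Rejected

0


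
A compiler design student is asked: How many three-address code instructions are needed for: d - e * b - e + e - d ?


Expression: d - e * b - e + e - d
Generating three-address code (respecting * over +/- precedence):
  Instruction 1: t1 = e * b
  Instruction 2: t2 = d - t1
  Instruction 3: t3 = t2 - e
  Instruction 4: t4 = t3 + e
  Instruction 5: t5 = t4 - d
Total instructions: 5

5


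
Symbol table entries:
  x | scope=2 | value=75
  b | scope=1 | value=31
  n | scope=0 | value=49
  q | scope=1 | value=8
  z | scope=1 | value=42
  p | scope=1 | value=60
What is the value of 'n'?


Searching symbol table for 'n':
  x | scope=2 | value=75
  b | scope=1 | value=31
  n | scope=0 | value=49 <- MATCH
  q | scope=1 | value=8
  z | scope=1 | value=42
  p | scope=1 | value=60
Found 'n' at scope 0 with value 49

49


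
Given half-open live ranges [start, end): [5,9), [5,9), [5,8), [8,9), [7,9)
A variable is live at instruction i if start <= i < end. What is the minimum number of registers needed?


Live ranges:
  Var0: [5, 9)
  Var1: [5, 9)
  Var2: [5, 8)
  Var3: [8, 9)
  Var4: [7, 9)
Sweep-line events (position, delta, active):
  pos=5 start -> active=1
  pos=5 start -> active=2
  pos=5 start -> active=3
  pos=7 start -> active=4
  pos=8 end -> active=3
  pos=8 start -> active=4
  pos=9 end -> active=3
  pos=9 end -> active=2
  pos=9 end -> active=1
  pos=9 end -> active=0
Maximum simultaneous active: 4
Minimum registers needed: 4

4


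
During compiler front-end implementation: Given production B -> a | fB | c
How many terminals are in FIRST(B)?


Production: B -> a | fB | c
Examining each alternative for leading terminals:
  B -> a : first terminal = 'a'
  B -> fB : first terminal = 'f'
  B -> c : first terminal = 'c'
FIRST(B) = {a, c, f}
Count: 3

3


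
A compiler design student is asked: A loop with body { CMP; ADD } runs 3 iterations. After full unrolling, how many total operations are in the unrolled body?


Loop body operations: CMP, ADD (2 ops per iteration)
Unrolling 3 iterations:
  Iteration 1: CMP, ADD (2 ops)
  Iteration 2: CMP, ADD (2 ops)
  Iteration 3: CMP, ADD (2 ops)
Total: 3 iterations * 2 ops/iter = 6 operations

6


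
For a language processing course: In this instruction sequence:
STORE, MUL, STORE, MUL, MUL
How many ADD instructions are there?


Scanning instruction sequence for ADD:
  Position 1: STORE
  Position 2: MUL
  Position 3: STORE
  Position 4: MUL
  Position 5: MUL
Matches at positions: []
Total ADD count: 0

0


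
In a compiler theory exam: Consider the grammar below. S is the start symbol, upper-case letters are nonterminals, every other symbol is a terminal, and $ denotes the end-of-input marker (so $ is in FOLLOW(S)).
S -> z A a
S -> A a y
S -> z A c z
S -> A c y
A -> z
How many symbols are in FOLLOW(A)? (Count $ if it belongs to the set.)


S is the start symbol and does not occur in any rule body, so FOLLOW(S) = {$}.
Examining every occurrence of A in a rule body:
  S -> z A a : A is followed by terminal 'a' -> add 'a'
  S -> A a y : A is followed by terminal 'a' -> add 'a' (already in the set)
  S -> z A c z : A is followed by terminal 'c' -> add 'c'
  S -> A c y : A is followed by terminal 'c' -> add 'c' (already in the set)
  A -> z : A does not occur in the body -> contributes nothing
FOLLOW(A) = {a, c}
Count: 2

2


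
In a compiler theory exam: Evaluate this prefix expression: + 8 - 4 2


Parsing prefix expression: + 8 - 4 2
Step 1: Innermost operation '- 4 2'
  4 - 2 = 2
Step 2: Outer operation '+ 8 [2]'
  8 + 2 = 10

10


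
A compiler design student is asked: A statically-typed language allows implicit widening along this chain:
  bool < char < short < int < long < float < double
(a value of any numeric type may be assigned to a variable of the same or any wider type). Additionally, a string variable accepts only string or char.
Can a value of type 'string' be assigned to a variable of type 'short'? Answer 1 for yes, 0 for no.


Target variable type: short
Source value type: string
Rule: string cannot widen to any numeric type
Result: 0

0


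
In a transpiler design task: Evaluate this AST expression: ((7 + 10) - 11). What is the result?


Expression: ((7 + 10) - 11)
Evaluating step by step:
  7 + 10 = 17
  17 - 11 = 6
Result: 6

6


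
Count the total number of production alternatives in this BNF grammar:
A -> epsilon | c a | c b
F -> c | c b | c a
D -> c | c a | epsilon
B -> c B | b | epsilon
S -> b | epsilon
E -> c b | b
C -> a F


Counting alternatives per rule:
  A: 3 alternative(s)
  F: 3 alternative(s)
  D: 3 alternative(s)
  B: 3 alternative(s)
  S: 2 alternative(s)
  E: 2 alternative(s)
  C: 1 alternative(s)
Sum: 3 + 3 + 3 + 3 + 2 + 2 + 1 = 17

17


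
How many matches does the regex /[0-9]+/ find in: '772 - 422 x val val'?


Pattern: /[0-9]+/ (int literals)
Input: '772 - 422 x val val'
Scanning for matches:
  Match 1: '772'
  Match 2: '422'
Total matches: 2

2


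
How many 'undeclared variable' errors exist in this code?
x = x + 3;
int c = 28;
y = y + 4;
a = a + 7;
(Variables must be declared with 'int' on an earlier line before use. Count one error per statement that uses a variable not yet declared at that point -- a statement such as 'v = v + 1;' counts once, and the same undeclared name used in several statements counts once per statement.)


Scanning code line by line:
  Line 1: use 'x' -> ERROR (undeclared)
  Line 2: declare 'c' -> declared = ['c']
  Line 3: use 'y' -> ERROR (undeclared)
  Line 4: use 'a' -> ERROR (undeclared)
Total undeclared variable errors: 3

3


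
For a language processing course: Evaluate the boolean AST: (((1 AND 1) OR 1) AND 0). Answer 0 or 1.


Step 1: Evaluate inner node
  1 AND 1 = 1
Step 2: Evaluate next node
  1 OR 1 = 1
Step 3: Evaluate root node
  1 AND 0 = 0

0


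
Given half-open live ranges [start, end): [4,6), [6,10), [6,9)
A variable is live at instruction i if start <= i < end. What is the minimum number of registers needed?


Live ranges:
  Var0: [4, 6)
  Var1: [6, 10)
  Var2: [6, 9)
Sweep-line events (position, delta, active):
  pos=4 start -> active=1
  pos=6 end -> active=0
  pos=6 start -> active=1
  pos=6 start -> active=2
  pos=9 end -> active=1
  pos=10 end -> active=0
Maximum simultaneous active: 2
Minimum registers needed: 2

2


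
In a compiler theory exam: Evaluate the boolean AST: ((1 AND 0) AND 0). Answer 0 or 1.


Step 1: Evaluate inner node
  1 AND 0 = 0
Step 2: Evaluate root node
  0 AND 0 = 0

0


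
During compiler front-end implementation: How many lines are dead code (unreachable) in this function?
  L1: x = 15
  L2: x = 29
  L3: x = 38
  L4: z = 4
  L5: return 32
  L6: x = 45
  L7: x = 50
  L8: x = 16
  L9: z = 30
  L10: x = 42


Analyzing control flow:
  L1: reachable (before return)
  L2: reachable (before return)
  L3: reachable (before return)
  L4: reachable (before return)
  L5: reachable (return statement)
  L6: DEAD (after return at L5)
  L7: DEAD (after return at L5)
  L8: DEAD (after return at L5)
  L9: DEAD (after return at L5)
  L10: DEAD (after return at L5)
Return at L5, total lines = 10
Dead lines: L6 through L10
Count: 5

5


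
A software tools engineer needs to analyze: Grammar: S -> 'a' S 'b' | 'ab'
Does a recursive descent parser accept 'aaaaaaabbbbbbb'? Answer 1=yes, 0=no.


Grammar accepts strings of the form a^n b^n (n >= 1)
Word: 'aaaaaaabbbbbbb'
Counting: 7 a's and 7 b's
Check: 7 == 7? Yes
Derivation (S -> aSb applied 6 time(s), then S -> ab): S => aSb => aaSbb => aaaSbbb => aaaaSbbbb => aaaaaSbbbbb => aaaaaaSbbbbbb => aaaaaaabbbbbbb
Accepted

1


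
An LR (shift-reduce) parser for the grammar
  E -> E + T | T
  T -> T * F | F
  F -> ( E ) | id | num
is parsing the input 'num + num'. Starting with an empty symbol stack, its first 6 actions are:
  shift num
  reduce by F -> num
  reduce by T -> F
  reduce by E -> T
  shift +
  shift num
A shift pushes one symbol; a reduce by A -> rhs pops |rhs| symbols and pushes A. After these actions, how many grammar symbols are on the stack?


Tracking the symbol stack through each action:
  Action 1: shift 'num' : push -> stack = [num] (size 1)
  Action 2: reduce by F -> num : pop 1, push F -> stack = [F] (size 1)
  Action 3: reduce by T -> F : pop 1, push T -> stack = [T] (size 1)
  Action 4: reduce by E -> T : pop 1, push E -> stack = [E] (size 1)
  Action 5: shift '+' : push -> stack = [E, +] (size 2)
  Action 6: shift 'num' : push -> stack = [E, +, num] (size 3)
Final stack size: 3

3


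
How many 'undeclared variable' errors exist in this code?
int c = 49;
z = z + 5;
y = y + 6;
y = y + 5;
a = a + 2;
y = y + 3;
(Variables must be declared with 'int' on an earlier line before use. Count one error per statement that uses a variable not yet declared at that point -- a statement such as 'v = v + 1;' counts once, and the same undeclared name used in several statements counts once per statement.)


Scanning code line by line:
  Line 1: declare 'c' -> declared = ['c']
  Line 2: use 'z' -> ERROR (undeclared)
  Line 3: use 'y' -> ERROR (undeclared)
  Line 4: use 'y' -> ERROR (undeclared)
  Line 5: use 'a' -> ERROR (undeclared)
  Line 6: use 'y' -> ERROR (undeclared)
Total undeclared variable errors: 5

5


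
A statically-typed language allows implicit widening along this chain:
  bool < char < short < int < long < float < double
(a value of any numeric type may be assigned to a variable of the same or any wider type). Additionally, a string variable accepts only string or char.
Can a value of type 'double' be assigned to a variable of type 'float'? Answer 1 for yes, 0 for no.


Target variable type: float
Source value type: double
Numeric ranks: double=6, float=5
Widening allowed iff rank(source) <= rank(target): 6 <= 5? No
Result: 0

0


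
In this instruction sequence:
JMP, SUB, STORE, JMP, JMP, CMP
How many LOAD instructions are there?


Scanning instruction sequence for LOAD:
  Position 1: JMP
  Position 2: SUB
  Position 3: STORE
  Position 4: JMP
  Position 5: JMP
  Position 6: CMP
Matches at positions: []
Total LOAD count: 0

0


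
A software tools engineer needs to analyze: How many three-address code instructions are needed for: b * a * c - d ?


Expression: b * a * c - d
Generating three-address code (respecting * over +/- precedence):
  Instruction 1: t1 = b * a
  Instruction 2: t2 = t1 * c
  Instruction 3: t3 = t2 - d
Total instructions: 3

3


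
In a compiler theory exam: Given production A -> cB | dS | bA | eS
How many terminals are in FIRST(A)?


Production: A -> cB | dS | bA | eS
Examining each alternative for leading terminals:
  A -> cB : first terminal = 'c'
  A -> dS : first terminal = 'd'
  A -> bA : first terminal = 'b'
  A -> eS : first terminal = 'e'
FIRST(A) = {b, c, d, e}
Count: 4

4


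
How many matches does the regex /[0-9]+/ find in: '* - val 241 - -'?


Pattern: /[0-9]+/ (int literals)
Input: '* - val 241 - -'
Scanning for matches:
  Match 1: '241'
Total matches: 1

1


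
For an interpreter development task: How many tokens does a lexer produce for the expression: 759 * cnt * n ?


Scanning '759 * cnt * n'
Token 1: '759' -> integer_literal
Token 2: '*' -> operator
Token 3: 'cnt' -> identifier
Token 4: '*' -> operator
Token 5: 'n' -> identifier
Total tokens: 5

5


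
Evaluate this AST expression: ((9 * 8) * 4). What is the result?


Expression: ((9 * 8) * 4)
Evaluating step by step:
  9 * 8 = 72
  72 * 4 = 288
Result: 288

288


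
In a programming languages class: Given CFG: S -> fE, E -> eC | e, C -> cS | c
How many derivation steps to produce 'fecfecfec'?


Grammar: S -> fE, E -> eC | e, C -> cS | c
Deriving 'fecfecfec':
Step 1: S -> fE => fE
Step 2: E -> eC => feC
Step 3: C -> cS => fecS
Step 4: S -> fE => fecfE
Step 5: E -> eC => fecfeC
Step 6: C -> cS => fecfecS
Step 7: S -> fE => fecfecfE
Step 8: E -> eC => fecfecfeC
Step 9: C -> c => fecfecfec
Total derivation steps: 9

9


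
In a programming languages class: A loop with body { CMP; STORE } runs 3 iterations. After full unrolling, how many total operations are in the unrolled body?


Loop body operations: CMP, STORE (2 ops per iteration)
Unrolling 3 iterations:
  Iteration 1: CMP, STORE (2 ops)
  Iteration 2: CMP, STORE (2 ops)
  Iteration 3: CMP, STORE (2 ops)
Total: 3 iterations * 2 ops/iter = 6 operations

6


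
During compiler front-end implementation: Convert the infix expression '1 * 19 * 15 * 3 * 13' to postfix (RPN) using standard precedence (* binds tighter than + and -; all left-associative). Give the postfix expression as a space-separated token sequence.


Applying the shunting-yard algorithm:
  Operand 1 -> output
  Push '*' onto operator stack -> op-stack: [*]
  Operand 19 -> output
  See '*' (prec 2); top '*' (prec 2) >= it -> pop '*' to output
  Push '*' onto operator stack -> op-stack: [*]
  Operand 15 -> output
  See '*' (prec 2); top '*' (prec 2) >= it -> pop '*' to output
  Push '*' onto operator stack -> op-stack: [*]
  Operand 3 -> output
  See '*' (prec 2); top '*' (prec 2) >= it -> pop '*' to output
  Push '*' onto operator stack -> op-stack: [*]
  Operand 13 -> output
  End of input: pop '*' to output
Postfix result: 1 19 * 15 * 3 * 13 *

1 19 * 15 * 3 * 13 *


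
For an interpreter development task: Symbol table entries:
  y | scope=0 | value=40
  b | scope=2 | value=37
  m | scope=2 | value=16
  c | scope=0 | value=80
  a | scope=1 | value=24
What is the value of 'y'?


Searching symbol table for 'y':
  y | scope=0 | value=40 <- MATCH
  b | scope=2 | value=37
  m | scope=2 | value=16
  c | scope=0 | value=80
  a | scope=1 | value=24
Found 'y' at scope 0 with value 40

40


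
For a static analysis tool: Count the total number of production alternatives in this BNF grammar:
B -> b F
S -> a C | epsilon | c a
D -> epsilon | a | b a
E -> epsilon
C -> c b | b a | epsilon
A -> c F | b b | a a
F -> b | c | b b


Counting alternatives per rule:
  B: 1 alternative(s)
  S: 3 alternative(s)
  D: 3 alternative(s)
  E: 1 alternative(s)
  C: 3 alternative(s)
  A: 3 alternative(s)
  F: 3 alternative(s)
Sum: 1 + 3 + 3 + 1 + 3 + 3 + 3 = 17

17


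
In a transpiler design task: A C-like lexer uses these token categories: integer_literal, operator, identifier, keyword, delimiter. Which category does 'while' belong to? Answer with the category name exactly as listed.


Token: 'while'
Checking categories:
  identifier: no
  integer_literal: no
  operator: no
  keyword: YES
  delimiter: no
Category: keyword

keyword


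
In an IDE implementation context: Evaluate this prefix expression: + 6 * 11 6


Parsing prefix expression: + 6 * 11 6
Step 1: Innermost operation '* 11 6'
  11 * 6 = 66
Step 2: Outer operation '+ 6 [66]'
  6 + 66 = 72

72


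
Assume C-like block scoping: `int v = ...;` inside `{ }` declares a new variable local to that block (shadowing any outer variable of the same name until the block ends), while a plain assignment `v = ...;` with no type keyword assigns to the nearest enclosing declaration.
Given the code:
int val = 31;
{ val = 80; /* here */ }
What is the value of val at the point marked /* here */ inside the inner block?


Analyzing scoping rules:
Outer scope: declares val = 31
Inner block: 'val = 80;' has no type keyword, so it is an assignment to the outer val (no shadowing)
Inside the block, after the assignment -> 80
Result: 80

80


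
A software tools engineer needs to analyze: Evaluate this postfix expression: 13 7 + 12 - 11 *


Processing tokens left to right:
Push 13, Push 7
Pop 13 and 7, compute 13 + 7 = 20, push 20
Push 12
Pop 20 and 12, compute 20 - 12 = 8, push 8
Push 11
Pop 8 and 11, compute 8 * 11 = 88, push 88
Stack result: 88

88


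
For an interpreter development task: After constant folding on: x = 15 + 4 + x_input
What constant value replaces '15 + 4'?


Identifying constant sub-expression:
  Original: x = 15 + 4 + x_input
  15 and 4 are both compile-time constants
  Evaluating: 15 + 4 = 19
  After folding: x = 19 + x_input

19


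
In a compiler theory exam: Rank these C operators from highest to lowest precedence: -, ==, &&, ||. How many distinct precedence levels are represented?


Looking up precedence for each operator:
  - -> precedence 5
  == -> precedence 3
  && -> precedence 2
  || -> precedence 1
Sorted highest to lowest: -, ==, &&, ||
Distinct precedence values: [5, 3, 2, 1]
Number of distinct levels: 4

4


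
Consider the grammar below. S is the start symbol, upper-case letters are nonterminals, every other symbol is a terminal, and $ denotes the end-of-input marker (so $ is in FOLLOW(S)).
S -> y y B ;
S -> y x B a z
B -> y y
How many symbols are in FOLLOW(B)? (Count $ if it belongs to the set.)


S is the start symbol and does not occur in any rule body, so FOLLOW(S) = {$}.
Examining every occurrence of B in a rule body:
  S -> y y B ; : B is followed by terminal ';' -> add ';'
  S -> y x B a z : B is followed by terminal 'a' -> add 'a'
  B -> y y : B does not occur in the body -> contributes nothing
FOLLOW(B) = {;, a}
Count: 2

2


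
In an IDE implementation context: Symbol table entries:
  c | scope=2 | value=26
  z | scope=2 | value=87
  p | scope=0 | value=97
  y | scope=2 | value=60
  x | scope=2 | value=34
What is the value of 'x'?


Searching symbol table for 'x':
  c | scope=2 | value=26
  z | scope=2 | value=87
  p | scope=0 | value=97
  y | scope=2 | value=60
  x | scope=2 | value=34 <- MATCH
Found 'x' at scope 2 with value 34

34


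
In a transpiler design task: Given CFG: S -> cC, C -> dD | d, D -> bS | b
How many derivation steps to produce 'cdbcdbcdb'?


Grammar: S -> cC, C -> dD | d, D -> bS | b
Deriving 'cdbcdbcdb':
Step 1: S -> cC => cC
Step 2: C -> dD => cdD
Step 3: D -> bS => cdbS
Step 4: S -> cC => cdbcC
Step 5: C -> dD => cdbcdD
Step 6: D -> bS => cdbcdbS
Step 7: S -> cC => cdbcdbcC
Step 8: C -> dD => cdbcdbcdD
Step 9: D -> b => cdbcdbcdb
Total derivation steps: 9

9


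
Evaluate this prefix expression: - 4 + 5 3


Parsing prefix expression: - 4 + 5 3
Step 1: Innermost operation '+ 5 3'
  5 + 3 = 8
Step 2: Outer operation '- 4 [8]'
  4 - 8 = -4

-4


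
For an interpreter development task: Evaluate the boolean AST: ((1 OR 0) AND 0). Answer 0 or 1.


Step 1: Evaluate inner node
  1 OR 0 = 1
Step 2: Evaluate root node
  1 AND 0 = 0

0


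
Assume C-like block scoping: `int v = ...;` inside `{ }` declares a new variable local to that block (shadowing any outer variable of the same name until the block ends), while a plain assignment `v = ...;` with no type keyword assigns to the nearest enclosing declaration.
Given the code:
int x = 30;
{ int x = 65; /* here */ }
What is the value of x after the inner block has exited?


Analyzing scoping rules:
Outer scope: declares x = 30
Inner block: 'int x = 65;' declares a NEW x that shadows the outer one
When the block exits the inner x goes out of scope; the outer x was never modified -> 30
Result: 30

30


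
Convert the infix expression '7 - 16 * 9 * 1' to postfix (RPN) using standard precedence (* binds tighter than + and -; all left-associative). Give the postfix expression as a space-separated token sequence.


Applying the shunting-yard algorithm:
  Operand 7 -> output
  Push '-' onto operator stack -> op-stack: [-]
  Operand 16 -> output
  Push '*' onto operator stack -> op-stack: [-, *]
  Operand 9 -> output
  See '*' (prec 2); top '*' (prec 2) >= it -> pop '*' to output
  Push '*' onto operator stack -> op-stack: [-, *]
  Operand 1 -> output
  End of input: pop '*' to output
  End of input: pop '-' to output
Postfix result: 7 16 9 * 1 * -

7 16 9 * 1 * -


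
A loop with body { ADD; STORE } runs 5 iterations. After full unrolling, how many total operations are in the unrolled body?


Loop body operations: ADD, STORE (2 ops per iteration)
Unrolling 5 iterations:
  Iteration 1: ADD, STORE (2 ops)
  Iteration 2: ADD, STORE (2 ops)
  Iteration 3: ADD, STORE (2 ops)
  Iteration 4: ADD, STORE (2 ops)
  Iteration 5: ADD, STORE (2 ops)
Total: 5 iterations * 2 ops/iter = 10 operations

10


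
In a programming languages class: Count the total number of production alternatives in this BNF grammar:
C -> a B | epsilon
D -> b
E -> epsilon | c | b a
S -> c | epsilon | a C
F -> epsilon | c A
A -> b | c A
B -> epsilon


Counting alternatives per rule:
  C: 2 alternative(s)
  D: 1 alternative(s)
  E: 3 alternative(s)
  S: 3 alternative(s)
  F: 2 alternative(s)
  A: 2 alternative(s)
  B: 1 alternative(s)
Sum: 2 + 1 + 3 + 3 + 2 + 2 + 1 = 14

14


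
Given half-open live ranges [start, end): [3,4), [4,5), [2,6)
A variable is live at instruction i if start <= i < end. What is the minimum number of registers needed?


Live ranges:
  Var0: [3, 4)
  Var1: [4, 5)
  Var2: [2, 6)
Sweep-line events (position, delta, active):
  pos=2 start -> active=1
  pos=3 start -> active=2
  pos=4 end -> active=1
  pos=4 start -> active=2
  pos=5 end -> active=1
  pos=6 end -> active=0
Maximum simultaneous active: 2
Minimum registers needed: 2

2


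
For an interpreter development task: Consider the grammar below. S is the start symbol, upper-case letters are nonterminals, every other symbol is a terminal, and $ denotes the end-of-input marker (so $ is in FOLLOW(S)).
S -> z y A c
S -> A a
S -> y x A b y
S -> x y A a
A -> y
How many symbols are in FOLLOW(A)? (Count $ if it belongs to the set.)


S is the start symbol and does not occur in any rule body, so FOLLOW(S) = {$}.
Examining every occurrence of A in a rule body:
  S -> z y A c : A is followed by terminal 'c' -> add 'c'
  S -> A a : A is followed by terminal 'a' -> add 'a'
  S -> y x A b y : A is followed by terminal 'b' -> add 'b'
  S -> x y A a : A is followed by terminal 'a' -> add 'a' (already in the set)
  A -> y : A does not occur in the body -> contributes nothing
FOLLOW(A) = {a, b, c}
Count: 3

3


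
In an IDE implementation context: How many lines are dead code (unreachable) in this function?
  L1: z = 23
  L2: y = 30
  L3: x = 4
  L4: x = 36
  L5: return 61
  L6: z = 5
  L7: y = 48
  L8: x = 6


Analyzing control flow:
  L1: reachable (before return)
  L2: reachable (before return)
  L3: reachable (before return)
  L4: reachable (before return)
  L5: reachable (return statement)
  L6: DEAD (after return at L5)
  L7: DEAD (after return at L5)
  L8: DEAD (after return at L5)
Return at L5, total lines = 8
Dead lines: L6 through L8
Count: 3

3


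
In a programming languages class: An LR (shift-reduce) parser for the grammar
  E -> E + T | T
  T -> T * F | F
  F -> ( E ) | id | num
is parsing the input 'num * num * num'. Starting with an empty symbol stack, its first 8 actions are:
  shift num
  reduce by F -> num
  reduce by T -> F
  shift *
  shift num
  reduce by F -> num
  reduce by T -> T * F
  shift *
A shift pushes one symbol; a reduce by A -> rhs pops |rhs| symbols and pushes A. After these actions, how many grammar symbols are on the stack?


Tracking the symbol stack through each action:
  Action 1: shift 'num' : push -> stack = [num] (size 1)
  Action 2: reduce by F -> num : pop 1, push F -> stack = [F] (size 1)
  Action 3: reduce by T -> F : pop 1, push T -> stack = [T] (size 1)
  Action 4: shift '*' : push -> stack = [T, *] (size 2)
  Action 5: shift 'num' : push -> stack = [T, *, num] (size 3)
  Action 6: reduce by F -> num : pop 1, push F -> stack = [T, *, F] (size 3)
  Action 7: reduce by T -> T * F : pop 3, push T -> stack = [T] (size 1)
  Action 8: shift '*' : push -> stack = [T, *] (size 2)
Final stack size: 2

2


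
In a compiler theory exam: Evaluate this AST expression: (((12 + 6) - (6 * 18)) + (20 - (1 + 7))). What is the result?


Expression: (((12 + 6) - (6 * 18)) + (20 - (1 + 7)))
Evaluating step by step:
  12 + 6 = 18
  6 * 18 = 108
  18 - 108 = -90
  1 + 7 = 8
  20 - 8 = 12
  -90 + 12 = -78
Result: -78

-78
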